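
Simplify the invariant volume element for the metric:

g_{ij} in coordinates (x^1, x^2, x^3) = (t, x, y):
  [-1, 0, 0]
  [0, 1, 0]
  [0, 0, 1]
det(g) = -1
√|det(g)| = 1
Volume element: dV = 1 dt dx dy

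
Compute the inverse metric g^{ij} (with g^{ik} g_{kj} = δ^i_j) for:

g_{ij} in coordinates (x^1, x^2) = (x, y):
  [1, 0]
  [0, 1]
The metric is diagonal, so g^{ij} is diagonal with entries 1/g_{ii}: diag(1, 1).
g^{ij}:
  [1, 0]
  [0, 1]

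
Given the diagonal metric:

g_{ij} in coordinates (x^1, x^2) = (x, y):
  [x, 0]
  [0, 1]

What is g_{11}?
With x^1 = x, x^2 = y, g_{11} = g_{xx} is the row-1, column-1 entry of the matrix.
g_{11} = x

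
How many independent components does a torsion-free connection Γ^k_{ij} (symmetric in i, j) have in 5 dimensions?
Γ^k_{ij} has n choices for the upper index and n(n+1)/2 independent symmetric lower index pairs.
Total = 5 × 5×6/2 = 5 × 15 = 75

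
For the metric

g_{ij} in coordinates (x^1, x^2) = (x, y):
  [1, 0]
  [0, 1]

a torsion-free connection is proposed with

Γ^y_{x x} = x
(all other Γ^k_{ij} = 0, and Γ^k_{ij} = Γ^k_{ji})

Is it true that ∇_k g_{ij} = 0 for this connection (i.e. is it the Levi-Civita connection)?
Using ∇_k g_{ij} = ∂_k g_{ij} - Γ^m_{ki} g_{mj} - Γ^m_{kj} g_{im}:
∇_x g_{xy} = (0) - (x) - (0) = -x ≠ 0
So the connection is not metric compatible (it is not the Levi-Civita connection).
No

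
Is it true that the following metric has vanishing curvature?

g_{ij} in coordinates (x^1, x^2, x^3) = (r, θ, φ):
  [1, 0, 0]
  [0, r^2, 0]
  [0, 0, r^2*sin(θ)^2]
Non-zero Christoffel symbols:
Γ^r_{θ θ} = -r
Γ^r_{φ φ} = -r*sin(θ)^2
Γ^θ_{r θ} = 1/r
Γ^θ_{φ φ} = -sin(2*θ)/2
Γ^φ_{r φ} = 1/r
Γ^φ_{θ φ} = 1/tan(θ)
Ricci tensor: R_{rr} = 0, R_{rθ} = 0, R_{rφ} = 0, R_{θθ} = 0, R_{θφ} = 0, R_{φφ} = 0
All R_{ij} vanish; in 3 dimensions the Riemann tensor is fully determined by the Ricci tensor, so R^i_{jkl} = 0: the metric is flat (curvilinear coordinates on flat space).
Yes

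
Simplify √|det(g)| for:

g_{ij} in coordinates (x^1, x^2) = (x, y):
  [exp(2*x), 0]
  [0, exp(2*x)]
det(g) = exp(4*x)
√|det(g)| = exp(2*x)
Volume element: dV = exp(2*x) dx dy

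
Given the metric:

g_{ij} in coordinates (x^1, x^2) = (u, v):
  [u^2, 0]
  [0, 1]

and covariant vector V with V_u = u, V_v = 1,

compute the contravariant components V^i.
Inverse metric (diagonal): g^{uu} = 1/u^2, g^{vv} = 1
V^i = g^{ij} V_j:
V^u = (1/u^2)(u) + (0)(1) = 1/u
V^v = (0)(u) + (1)(1) = 1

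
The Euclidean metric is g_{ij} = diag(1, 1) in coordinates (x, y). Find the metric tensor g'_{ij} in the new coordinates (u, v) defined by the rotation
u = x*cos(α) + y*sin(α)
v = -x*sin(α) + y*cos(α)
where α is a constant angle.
Invert the transformation: x = u*cos(α) - v*sin(α), y = u*sin(α) + v*cos(α)
g'_{ij} = (∂x^k/∂x'^i)(∂x^l/∂x'^j) g_{kl}; with g_{kl} = δ_{kl} this is Σ_k (∂x^k/∂x'^i)(∂x^k/∂x'^j).
Jacobian: ∂x/∂u = cos(α), ∂x/∂v = -sin(α), ∂y/∂u = sin(α), ∂y/∂v = cos(α)
g'_{uu} = (cos(α))(cos(α)) + (sin(α))(sin(α)) = 1
g'_{uv} = (cos(α))(-sin(α)) + (sin(α))(cos(α)) = 0
g'_{vv} = (-sin(α))(-sin(α)) + (cos(α))(cos(α)) = 1
g'_{ij} = diag(1, 1)
The Euclidean metric is invariant under rotations.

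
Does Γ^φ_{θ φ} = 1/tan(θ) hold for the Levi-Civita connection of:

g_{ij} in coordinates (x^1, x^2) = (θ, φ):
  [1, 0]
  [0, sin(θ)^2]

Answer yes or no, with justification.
Γ^φ_{θ φ} = (1/2) g^{φφ} (∂_θ g_{φφ} + ∂_φ g_{φθ} - ∂_φ g_{θφ}) = (1/2)(1/sin(θ)^2)((sin(2*θ)) + (0) - (0)) = 1/tan(θ)
This equals the proposed value 1/tan(θ).
Yes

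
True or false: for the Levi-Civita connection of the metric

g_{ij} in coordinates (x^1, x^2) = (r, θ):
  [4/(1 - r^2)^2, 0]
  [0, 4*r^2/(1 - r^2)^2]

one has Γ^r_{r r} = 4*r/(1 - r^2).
Γ^r_{r r} = (1/2) g^{rr} (∂_r g_{rr} + ∂_r g_{rr} - ∂_r g_{rr}) = (1/2)((1 - r^2)^2/4)((16*r/(1 - r^2)^3) + (16*r/(1 - r^2)^3) - (16*r/(1 - r^2)^3)) = 2*r/(1 - r^2)
This differs from the proposed value 4*r/(1 - r^2).
False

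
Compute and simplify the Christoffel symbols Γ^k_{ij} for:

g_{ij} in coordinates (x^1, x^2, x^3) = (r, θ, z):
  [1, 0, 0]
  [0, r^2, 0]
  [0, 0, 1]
Using Γ^k_{ij} = (1/2) g^{km} (∂_i g_{mj} + ∂_j g_{mi} - ∂_m g_{ij}); the metric is diagonal, so only the m = k term contributes.
Non-zero symbols (using the symmetry Γ^k_{ij} = Γ^k_{ji}):
Γ^r_{θ θ} = (1/2) g^{rr} (∂_θ g_{rθ} + ∂_θ g_{rθ} - ∂_r g_{θθ}) = (1/2)(1)((0) + (0) - (2*r)) = -r
Γ^θ_{r θ} = (1/2) g^{θθ} (∂_r g_{θθ} + ∂_θ g_{θr} - ∂_θ g_{rθ}) = (1/2)(1/r^2)((2*r) + (0) - (0)) = 1/r
All other Christoffel symbols are zero.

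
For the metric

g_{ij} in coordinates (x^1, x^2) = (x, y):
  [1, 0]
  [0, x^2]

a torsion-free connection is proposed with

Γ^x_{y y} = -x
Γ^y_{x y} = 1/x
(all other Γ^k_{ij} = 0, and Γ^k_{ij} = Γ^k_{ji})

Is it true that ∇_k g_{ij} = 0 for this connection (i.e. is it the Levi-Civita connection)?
Using ∇_k g_{ij} = ∂_k g_{ij} - Γ^m_{ki} g_{mj} - Γ^m_{kj} g_{im}:
e.g. ∇_x g_{yy} = (2*x) - (x) - (x) = 0
Every component ∇_k g_{ij} vanishes: the connection is metric compatible.
Yes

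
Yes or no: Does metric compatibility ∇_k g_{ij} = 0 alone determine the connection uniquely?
One also needs vanishing torsion; metric compatibility plus torsion-freeness singles out the Levi-Civita connection.
No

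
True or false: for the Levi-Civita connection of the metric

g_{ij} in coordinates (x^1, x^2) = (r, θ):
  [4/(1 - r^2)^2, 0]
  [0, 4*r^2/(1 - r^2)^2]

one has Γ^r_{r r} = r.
Γ^r_{r r} = (1/2) g^{rr} (∂_r g_{rr} + ∂_r g_{rr} - ∂_r g_{rr}) = (1/2)((1 - r^2)^2/4)((16*r/(1 - r^2)^3) + (16*r/(1 - r^2)^3) - (16*r/(1 - r^2)^3)) = 2*r/(1 - r^2)
This differs from the proposed value r.
False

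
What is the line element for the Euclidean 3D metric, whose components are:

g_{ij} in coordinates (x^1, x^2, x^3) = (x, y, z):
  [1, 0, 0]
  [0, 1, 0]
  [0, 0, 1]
ds^2 = g_{ij} dx^i dx^j; only the non-zero components contribute.
ds^2 = dx^2 + dy^2 + dz^2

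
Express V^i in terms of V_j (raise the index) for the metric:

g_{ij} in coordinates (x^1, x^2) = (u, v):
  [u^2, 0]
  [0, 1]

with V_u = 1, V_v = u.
Inverse metric (diagonal): g^{uu} = 1/u^2, g^{vv} = 1
V^i = g^{ij} V_j:
V^u = (1/u^2)(1) + (0)(u) = 1/u^2
V^v = (0)(1) + (1)(u) = u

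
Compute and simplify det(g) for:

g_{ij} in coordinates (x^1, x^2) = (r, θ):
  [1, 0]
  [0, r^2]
For a 2×2 metric: det(g) = g_{11}·g_{22} - g_{12}·g_{21}
= (1)·(r^2) - (0)·(0)
= r^2 - 0
det(g) = r^2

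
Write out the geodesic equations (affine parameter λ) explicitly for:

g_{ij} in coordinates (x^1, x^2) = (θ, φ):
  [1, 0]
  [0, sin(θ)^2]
Geodesic equation: d^2x^k/dλ^2 + Γ^k_{ij} (dx^i/dλ)(dx^j/dλ) = 0.
Non-zero Christoffel symbols:
Γ^θ_{φ φ} = -sin(2*θ)/2
Γ^φ_{θ φ} = 1/tan(θ)
Substituting (the symmetric pair Γ^k_{ij}, Γ^k_{ji} combines into a factor 2):
d^2θ/dλ^2 - (sin(2*θ)/2) (dφ/dλ)^2 = 0
d^2φ/dλ^2 + (2/tan(θ)) (dθ/dλ)(dφ/dλ) = 0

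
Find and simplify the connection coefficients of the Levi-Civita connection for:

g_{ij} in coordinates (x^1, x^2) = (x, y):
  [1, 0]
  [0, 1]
Using Γ^k_{ij} = (1/2) g^{km} (∂_i g_{mj} + ∂_j g_{mi} - ∂_m g_{ij}); the metric is diagonal, so only the m = k term contributes.
Every metric component is constant, so all ∂_m g_{ij} = 0 and every Christoffel symbol vanishes.
All Christoffel symbols are zero.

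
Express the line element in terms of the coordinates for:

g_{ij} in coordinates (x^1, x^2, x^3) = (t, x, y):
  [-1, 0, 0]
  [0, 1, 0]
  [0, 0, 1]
ds^2 = g_{ij} dx^i dx^j; only the non-zero components contribute.
ds^2 = -dt^2 + dx^2 + dy^2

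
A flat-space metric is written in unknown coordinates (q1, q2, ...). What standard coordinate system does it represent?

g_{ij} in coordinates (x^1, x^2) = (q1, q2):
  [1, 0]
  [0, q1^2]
The line element ds^2 = dq1^2 + q1^2 dq2^2 is dr^2 + r^2 dθ^2 with q1 = r, q2 = θ.
polar coordinates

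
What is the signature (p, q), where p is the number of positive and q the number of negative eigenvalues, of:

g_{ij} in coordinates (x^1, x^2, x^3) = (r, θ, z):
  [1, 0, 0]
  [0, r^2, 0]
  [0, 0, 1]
The metric is diagonal, so its eigenvalues are the diagonal entries: 1, r^2, 1 (at a generic point, where coordinate-dependent entries are positive).
3 positive, 0 negative.
(3, 0) - Riemannian (positive definite)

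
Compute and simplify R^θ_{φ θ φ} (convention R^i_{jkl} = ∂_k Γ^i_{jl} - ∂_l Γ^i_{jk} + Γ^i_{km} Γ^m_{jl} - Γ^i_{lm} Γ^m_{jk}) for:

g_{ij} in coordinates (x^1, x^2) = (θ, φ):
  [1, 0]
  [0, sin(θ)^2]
Non-zero Christoffel symbols (Γ^k_{ij} = Γ^k_{ji}):
Γ^θ_{φ φ} = -sin(2*θ)/2
Γ^φ_{θ φ} = 1/tan(θ)
R^θ_{φ θ φ} = ∂_θ Γ^θ_{φ φ} - ∂_φ Γ^θ_{φ θ} + Γ^θ_{θ m} Γ^m_{φ φ} - Γ^θ_{φ m} Γ^m_{φ θ}
  = (-cos(2*θ)) - (0) + (0) - (-cos(θ)^2) = sin(θ)^2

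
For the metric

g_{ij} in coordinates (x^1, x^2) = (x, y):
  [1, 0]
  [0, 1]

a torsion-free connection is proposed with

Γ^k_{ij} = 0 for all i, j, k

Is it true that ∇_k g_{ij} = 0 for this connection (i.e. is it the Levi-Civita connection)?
Using ∇_k g_{ij} = ∂_k g_{ij} - Γ^m_{ki} g_{mj} - Γ^m_{kj} g_{im}:
e.g. ∇_y g_{xy} = (0) - (0) - (0) = 0
Every component ∇_k g_{ij} vanishes: the connection is metric compatible.
Yes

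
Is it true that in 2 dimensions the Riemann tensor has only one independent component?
The number of independent components is n^2(n^2-1)/12 = 4·3/12 = 1 for n = 2 (e.g. R_{1212}).
Yes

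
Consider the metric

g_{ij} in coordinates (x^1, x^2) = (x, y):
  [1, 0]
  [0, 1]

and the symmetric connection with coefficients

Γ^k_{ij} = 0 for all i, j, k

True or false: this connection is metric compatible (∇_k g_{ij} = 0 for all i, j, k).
Using ∇_k g_{ij} = ∂_k g_{ij} - Γ^m_{ki} g_{mj} - Γ^m_{kj} g_{im}:
e.g. ∇_x g_{xy} = (0) - (0) - (0) = 0
Every component ∇_k g_{ij} vanishes: the connection is metric compatible.
True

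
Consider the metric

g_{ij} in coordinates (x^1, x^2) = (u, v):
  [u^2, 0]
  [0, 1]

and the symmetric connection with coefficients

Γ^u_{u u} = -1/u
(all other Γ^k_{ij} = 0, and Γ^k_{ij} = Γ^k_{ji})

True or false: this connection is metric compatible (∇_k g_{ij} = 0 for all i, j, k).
Using ∇_k g_{ij} = ∂_k g_{ij} - Γ^m_{ki} g_{mj} - Γ^m_{kj} g_{im}:
∇_u g_{uu} = (2*u) - (-u) - (-u) = 4*u ≠ 0
So the connection is not metric compatible (it is not the Levi-Civita connection).
False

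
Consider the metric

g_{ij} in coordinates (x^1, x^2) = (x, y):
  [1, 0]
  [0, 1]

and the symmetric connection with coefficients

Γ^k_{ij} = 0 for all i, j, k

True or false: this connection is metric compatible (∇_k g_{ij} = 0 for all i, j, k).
Using ∇_k g_{ij} = ∂_k g_{ij} - Γ^m_{ki} g_{mj} - Γ^m_{kj} g_{im}:
e.g. ∇_y g_{yy} = (0) - (0) - (0) = 0
Every component ∇_k g_{ij} vanishes: the connection is metric compatible.
True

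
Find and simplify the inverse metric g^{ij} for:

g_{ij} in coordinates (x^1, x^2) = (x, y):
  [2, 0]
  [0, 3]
The metric is diagonal, so g^{ij} is diagonal with entries 1/g_{ii}: diag(1/2, 1/3).
g^{ij}:
  [1/2, 0]
  [0, 1/3]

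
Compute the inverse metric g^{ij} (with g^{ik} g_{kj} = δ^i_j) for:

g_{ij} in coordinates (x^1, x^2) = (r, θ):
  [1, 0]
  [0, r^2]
The metric is diagonal, so g^{ij} is diagonal with entries 1/g_{ii}: diag(1, 1/(r^2)).
g^{ij}:
  [1, 0]
  [0, 1/r^2]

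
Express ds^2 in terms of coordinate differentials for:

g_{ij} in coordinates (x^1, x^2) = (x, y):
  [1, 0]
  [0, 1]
ds^2 = g_{ij} dx^i dx^j; only the non-zero components contribute.
ds^2 = dx^2 + dy^2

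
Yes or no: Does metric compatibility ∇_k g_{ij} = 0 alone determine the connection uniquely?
One also needs vanishing torsion; metric compatibility plus torsion-freeness singles out the Levi-Civita connection.
No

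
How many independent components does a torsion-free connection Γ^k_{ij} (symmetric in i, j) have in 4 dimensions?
Γ^k_{ij} has n choices for the upper index and n(n+1)/2 independent symmetric lower index pairs.
Total = 4 × 4×5/2 = 4 × 10 = 40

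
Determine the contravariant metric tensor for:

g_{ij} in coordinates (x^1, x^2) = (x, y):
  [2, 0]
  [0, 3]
The metric is diagonal, so g^{ij} is diagonal with entries 1/g_{ii}: diag(1/2, 1/3).
g^{ij}:
  [1/2, 0]
  [0, 1/3]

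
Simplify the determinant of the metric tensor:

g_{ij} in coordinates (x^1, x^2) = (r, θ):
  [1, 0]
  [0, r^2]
For a 2×2 metric: det(g) = g_{11}·g_{22} - g_{12}·g_{21}
= (1)·(r^2) - (0)·(0)
= r^2 - 0
det(g) = r^2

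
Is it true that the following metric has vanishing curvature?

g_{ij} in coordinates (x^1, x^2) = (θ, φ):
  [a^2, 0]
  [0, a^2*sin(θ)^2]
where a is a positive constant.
Non-zero Christoffel symbols:
Γ^θ_{φ φ} = -sin(2*θ)/2
Γ^φ_{θ φ} = 1/tan(θ)
Ricci tensor: R_{θθ} = 1, R_{θφ} = 0, R_{φφ} = sin(θ)^2
The Ricci tensor is non-zero, so the Riemann tensor is non-zero: not flat.
No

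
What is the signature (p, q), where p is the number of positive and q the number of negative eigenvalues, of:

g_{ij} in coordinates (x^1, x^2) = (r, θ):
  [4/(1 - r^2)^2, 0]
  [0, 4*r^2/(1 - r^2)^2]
The metric is diagonal, so its eigenvalues are the diagonal entries: 4/(1 - r^2)^2, 4*r^2/(1 - r^2)^2 (at a generic point, where coordinate-dependent entries are positive).
2 positive, 0 negative.
(2, 0) - Riemannian (positive definite)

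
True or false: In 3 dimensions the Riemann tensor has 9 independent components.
n^2(n^2-1)/12 = 9·8/12 = 6 independent components for n = 3.
False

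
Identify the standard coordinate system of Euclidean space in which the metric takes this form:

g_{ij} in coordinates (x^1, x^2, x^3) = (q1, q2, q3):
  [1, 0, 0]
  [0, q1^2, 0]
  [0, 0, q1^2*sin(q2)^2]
The line element ds^2 = dq1^2 + q1^2 dq2^2 + q1^2 sin(q2)^2 dq3^2 is dr^2 + r^2 dθ^2 + r^2 sin(θ)^2 dφ^2 with q1 = r, q2 = θ, q3 = φ.
spherical coordinates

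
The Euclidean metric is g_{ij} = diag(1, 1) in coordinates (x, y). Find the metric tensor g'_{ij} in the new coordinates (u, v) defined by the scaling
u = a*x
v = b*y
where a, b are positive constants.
Invert the transformation: x = u/a, y = v/b
g'_{ij} = (∂x^k/∂x'^i)(∂x^l/∂x'^j) g_{kl}; with g_{kl} = δ_{kl} this is Σ_k (∂x^k/∂x'^i)(∂x^k/∂x'^j).
Jacobian: ∂x/∂u = 1/a, ∂x/∂v = 0, ∂y/∂u = 0, ∂y/∂v = 1/b
g'_{uu} = (1/a)(1/a) + (0)(0) = 1/a^2
g'_{uv} = (1/a)(0) + (0)(1/b) = 0
g'_{vv} = (0)(0) + (1/b)(1/b) = 1/b^2
g'_{ij} = diag(1/a^2, 1/b^2)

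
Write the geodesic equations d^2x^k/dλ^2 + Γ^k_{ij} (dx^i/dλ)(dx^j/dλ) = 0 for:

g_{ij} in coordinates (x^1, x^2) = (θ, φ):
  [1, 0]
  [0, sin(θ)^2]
Geodesic equation: d^2x^k/dλ^2 + Γ^k_{ij} (dx^i/dλ)(dx^j/dλ) = 0.
Non-zero Christoffel symbols:
Γ^θ_{φ φ} = -sin(2*θ)/2
Γ^φ_{θ φ} = 1/tan(θ)
Substituting (the symmetric pair Γ^k_{ij}, Γ^k_{ji} combines into a factor 2):
d^2θ/dλ^2 - (sin(2*θ)/2) (dφ/dλ)^2 = 0
d^2φ/dλ^2 + (2/tan(θ)) (dθ/dλ)(dφ/dλ) = 0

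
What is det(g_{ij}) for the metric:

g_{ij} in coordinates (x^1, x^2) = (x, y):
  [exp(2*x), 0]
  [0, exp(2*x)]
For a 2×2 metric: det(g) = g_{11}·g_{22} - g_{12}·g_{21}
= (exp(2*x))·(exp(2*x)) - (0)·(0)
= exp(4*x) - 0
det(g) = exp(4*x)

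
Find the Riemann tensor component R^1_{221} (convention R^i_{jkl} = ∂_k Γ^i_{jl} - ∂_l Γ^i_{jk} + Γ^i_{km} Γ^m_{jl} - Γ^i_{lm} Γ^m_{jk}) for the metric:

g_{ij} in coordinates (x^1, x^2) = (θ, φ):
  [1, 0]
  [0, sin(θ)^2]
Non-zero Christoffel symbols (Γ^k_{ij} = Γ^k_{ji}):
Γ^θ_{φ φ} = -sin(2*θ)/2
Γ^φ_{θ φ} = 1/tan(θ)
R^θ_{φ φ θ} = ∂_φ Γ^θ_{φ θ} - ∂_θ Γ^θ_{φ φ} + Γ^θ_{φ m} Γ^m_{φ θ} - Γ^θ_{θ m} Γ^m_{φ φ}
  = (0) - (-cos(2*θ)) + (-cos(θ)^2) - (0) = -sin(θ)^2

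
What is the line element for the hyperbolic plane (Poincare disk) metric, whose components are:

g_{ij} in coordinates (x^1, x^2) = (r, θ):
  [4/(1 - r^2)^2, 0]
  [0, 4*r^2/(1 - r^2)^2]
ds^2 = g_{ij} dx^i dx^j; only the non-zero components contribute.
ds^2 = (4/(1 - r^2)^2) dr^2 + (4*r^2/(1 - r^2)^2) dθ^2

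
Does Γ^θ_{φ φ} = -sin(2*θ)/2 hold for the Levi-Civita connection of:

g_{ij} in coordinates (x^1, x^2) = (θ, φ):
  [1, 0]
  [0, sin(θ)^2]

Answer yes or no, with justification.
Γ^θ_{φ φ} = (1/2) g^{θθ} (∂_φ g_{θφ} + ∂_φ g_{θφ} - ∂_θ g_{φφ}) = (1/2)(1)((0) + (0) - (sin(2*θ))) = -sin(2*θ)/2
This equals the proposed value -sin(2*θ)/2.
Yes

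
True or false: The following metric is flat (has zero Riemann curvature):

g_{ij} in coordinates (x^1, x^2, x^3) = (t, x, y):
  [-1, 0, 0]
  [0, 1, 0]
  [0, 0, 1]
All metric components are constant, so every Christoffel symbol vanishes and R^i_{jkl} = 0.
True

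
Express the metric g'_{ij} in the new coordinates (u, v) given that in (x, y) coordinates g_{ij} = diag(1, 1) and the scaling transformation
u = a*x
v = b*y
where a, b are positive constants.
Invert the transformation: x = u/a, y = v/b
g'_{ij} = (∂x^k/∂x'^i)(∂x^l/∂x'^j) g_{kl}; with g_{kl} = δ_{kl} this is Σ_k (∂x^k/∂x'^i)(∂x^k/∂x'^j).
Jacobian: ∂x/∂u = 1/a, ∂x/∂v = 0, ∂y/∂u = 0, ∂y/∂v = 1/b
g'_{uu} = (1/a)(1/a) + (0)(0) = 1/a^2
g'_{uv} = (1/a)(0) + (0)(1/b) = 0
g'_{vv} = (0)(0) + (1/b)(1/b) = 1/b^2
g'_{ij} = diag(1/a^2, 1/b^2)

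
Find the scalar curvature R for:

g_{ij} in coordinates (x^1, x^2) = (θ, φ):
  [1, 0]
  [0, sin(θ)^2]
Non-zero Christoffel symbols (Γ^k_{ij} = Γ^k_{ji}):
Γ^θ_{φ φ} = -sin(2*θ)/2
Γ^φ_{θ φ} = 1/tan(θ)
Ricci tensor (R_{ij} = R^k_{ikj}): R_{θθ} = 1, R_{θφ} = 0, R_{φφ} = sin(θ)^2
Inverse metric: g^{θθ} = 1, g^{φφ} = 1/sin(θ)^2
R = g^{ij} R_{ij} = (1)(1) + (1/sin(θ)^2)(sin(θ)^2) = 2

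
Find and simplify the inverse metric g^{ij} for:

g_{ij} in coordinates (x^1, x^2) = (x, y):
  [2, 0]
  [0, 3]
The metric is diagonal, so g^{ij} is diagonal with entries 1/g_{ii}: diag(1/2, 1/3).
g^{ij}:
  [1/2, 0]
  [0, 1/3]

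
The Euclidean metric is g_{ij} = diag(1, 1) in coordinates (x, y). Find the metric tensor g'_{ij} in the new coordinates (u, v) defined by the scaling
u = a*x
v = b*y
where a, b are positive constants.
Invert the transformation: x = u/a, y = v/b
g'_{ij} = (∂x^k/∂x'^i)(∂x^l/∂x'^j) g_{kl}; with g_{kl} = δ_{kl} this is Σ_k (∂x^k/∂x'^i)(∂x^k/∂x'^j).
Jacobian: ∂x/∂u = 1/a, ∂x/∂v = 0, ∂y/∂u = 0, ∂y/∂v = 1/b
g'_{uu} = (1/a)(1/a) + (0)(0) = 1/a^2
g'_{uv} = (1/a)(0) + (0)(1/b) = 0
g'_{vv} = (0)(0) + (1/b)(1/b) = 1/b^2
g'_{ij} = diag(1/a^2, 1/b^2)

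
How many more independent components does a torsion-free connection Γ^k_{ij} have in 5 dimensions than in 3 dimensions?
Independent components in n dimensions: n × n(n+1)/2 = n^2(n+1)/2.
5D: 5 × 15 = 75
3D: 3 × 6 = 18
Difference = 75 - 18 = 57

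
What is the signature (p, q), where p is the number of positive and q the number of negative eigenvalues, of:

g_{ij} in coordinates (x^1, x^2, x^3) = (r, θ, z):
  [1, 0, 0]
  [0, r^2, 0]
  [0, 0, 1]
The metric is diagonal, so its eigenvalues are the diagonal entries: 1, r^2, 1 (at a generic point, where coordinate-dependent entries are positive).
3 positive, 0 negative.
(3, 0) - Riemannian (positive definite)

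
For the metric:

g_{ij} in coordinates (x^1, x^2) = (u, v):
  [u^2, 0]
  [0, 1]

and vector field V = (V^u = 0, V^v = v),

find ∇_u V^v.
Non-zero Christoffel symbols:
Γ^u_{u u} = 1/u
∇_u V^v = ∂_u V^v + Γ^v_{u j} V^j
  = (0) + (0)(0) + (0)(v)
  = 0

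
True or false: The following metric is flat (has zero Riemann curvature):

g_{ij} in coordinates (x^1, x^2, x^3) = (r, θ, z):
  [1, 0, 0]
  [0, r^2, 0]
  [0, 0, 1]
Non-zero Christoffel symbols:
Γ^r_{θ θ} = -r
Γ^θ_{r θ} = 1/r
Ricci tensor: R_{rr} = 0, R_{rθ} = 0, R_{rz} = 0, R_{θθ} = 0, R_{θz} = 0, R_{zz} = 0
All R_{ij} vanish; in 3 dimensions the Riemann tensor is fully determined by the Ricci tensor, so R^i_{jkl} = 0: the metric is flat (curvilinear coordinates on flat space).
True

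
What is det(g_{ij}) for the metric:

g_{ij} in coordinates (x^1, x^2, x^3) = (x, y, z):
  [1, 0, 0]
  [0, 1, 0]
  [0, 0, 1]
Diagonal metric: det(g) = g_{11}·g_{22}·g_{33}
= (1)·(1)·(1)
det(g) = 1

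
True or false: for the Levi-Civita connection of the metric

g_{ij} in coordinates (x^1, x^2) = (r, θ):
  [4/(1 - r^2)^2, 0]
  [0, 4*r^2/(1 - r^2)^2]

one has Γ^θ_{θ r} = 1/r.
Γ^θ_{θ r} = (1/2) g^{θθ} (∂_θ g_{θr} + ∂_r g_{θθ} - ∂_θ g_{θr}) = (1/2)((1 - r^2)^2/(4*r^2))((0) + (-8*(r^3 + r)/(r^2 - 1)^3) - (0)) = (-r^2 - 1)/(r^3 - r)
This differs from the proposed value 1/r.
False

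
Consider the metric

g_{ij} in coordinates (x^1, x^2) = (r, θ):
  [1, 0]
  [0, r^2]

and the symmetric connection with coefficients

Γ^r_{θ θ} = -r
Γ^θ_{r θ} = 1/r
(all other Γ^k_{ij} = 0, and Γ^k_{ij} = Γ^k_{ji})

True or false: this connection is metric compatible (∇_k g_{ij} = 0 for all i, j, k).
Using ∇_k g_{ij} = ∂_k g_{ij} - Γ^m_{ki} g_{mj} - Γ^m_{kj} g_{im}:
e.g. ∇_r g_{θθ} = (2*r) - (r) - (r) = 0
Every component ∇_k g_{ij} vanishes: the connection is metric compatible.
True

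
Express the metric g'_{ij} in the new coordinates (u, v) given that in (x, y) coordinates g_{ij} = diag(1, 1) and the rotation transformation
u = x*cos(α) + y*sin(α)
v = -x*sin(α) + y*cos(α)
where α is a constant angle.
Invert the transformation: x = u*cos(α) - v*sin(α), y = u*sin(α) + v*cos(α)
g'_{ij} = (∂x^k/∂x'^i)(∂x^l/∂x'^j) g_{kl}; with g_{kl} = δ_{kl} this is Σ_k (∂x^k/∂x'^i)(∂x^k/∂x'^j).
Jacobian: ∂x/∂u = cos(α), ∂x/∂v = -sin(α), ∂y/∂u = sin(α), ∂y/∂v = cos(α)
g'_{uu} = (cos(α))(cos(α)) + (sin(α))(sin(α)) = 1
g'_{uv} = (cos(α))(-sin(α)) + (sin(α))(cos(α)) = 0
g'_{vv} = (-sin(α))(-sin(α)) + (cos(α))(cos(α)) = 1
g'_{ij} = diag(1, 1)
The Euclidean metric is invariant under rotations.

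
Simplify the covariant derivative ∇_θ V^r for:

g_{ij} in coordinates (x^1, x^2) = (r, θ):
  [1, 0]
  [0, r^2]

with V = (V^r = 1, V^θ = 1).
Non-zero Christoffel symbols:
Γ^r_{θ θ} = -r
Γ^θ_{r θ} = 1/r
∇_θ V^r = ∂_θ V^r + Γ^r_{θ j} V^j
  = (0) + (0)(1) + (-r)(1)
  = -r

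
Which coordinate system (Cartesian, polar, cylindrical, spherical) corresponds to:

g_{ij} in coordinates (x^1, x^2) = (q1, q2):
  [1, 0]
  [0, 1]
All components are constant and the metric is the identity, i.e. orthonormal rectilinear coordinates.
Cartesian (2D) coordinates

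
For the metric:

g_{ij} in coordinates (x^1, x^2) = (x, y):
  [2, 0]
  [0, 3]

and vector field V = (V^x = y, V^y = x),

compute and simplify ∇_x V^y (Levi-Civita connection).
All Christoffel symbols are zero.
∇_x V^y = ∂_x V^y + Γ^y_{x j} V^j
  = (1) + (0)(y) + (0)(x)
  = 1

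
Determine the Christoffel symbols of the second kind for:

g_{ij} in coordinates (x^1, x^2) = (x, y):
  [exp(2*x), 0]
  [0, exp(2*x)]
Using Γ^k_{ij} = (1/2) g^{km} (∂_i g_{mj} + ∂_j g_{mi} - ∂_m g_{ij}); the metric is diagonal, so only the m = k term contributes.
Non-zero symbols (using the symmetry Γ^k_{ij} = Γ^k_{ji}):
Γ^x_{x x} = (1/2) g^{xx} (∂_x g_{xx} + ∂_x g_{xx} - ∂_x g_{xx}) = (1/2)(exp(-2*x))((2*exp(2*x)) + (2*exp(2*x)) - (2*exp(2*x))) = 1
Γ^x_{y y} = (1/2) g^{xx} (∂_y g_{xy} + ∂_y g_{xy} - ∂_x g_{yy}) = (1/2)(exp(-2*x))((0) + (0) - (2*exp(2*x))) = -1
Γ^y_{x y} = (1/2) g^{yy} (∂_x g_{yy} + ∂_y g_{yx} - ∂_y g_{xy}) = (1/2)(exp(-2*x))((2*exp(2*x)) + (0) - (0)) = 1
All other Christoffel symbols are zero.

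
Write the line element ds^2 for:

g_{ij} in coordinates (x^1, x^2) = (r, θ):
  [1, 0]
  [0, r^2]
ds^2 = g_{ij} dx^i dx^j; only the non-zero components contribute.
ds^2 = dr^2 + r^2 dθ^2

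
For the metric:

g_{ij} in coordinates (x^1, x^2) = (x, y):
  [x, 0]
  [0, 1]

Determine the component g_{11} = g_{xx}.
With x^1 = x, x^2 = y, g_{11} = g_{xx} is the row-1, column-1 entry of the matrix.
g_{11} = x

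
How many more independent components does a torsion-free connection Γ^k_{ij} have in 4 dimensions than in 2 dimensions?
Independent components in n dimensions: n × n(n+1)/2 = n^2(n+1)/2.
4D: 4 × 10 = 40
2D: 2 × 3 = 6
Difference = 40 - 6 = 34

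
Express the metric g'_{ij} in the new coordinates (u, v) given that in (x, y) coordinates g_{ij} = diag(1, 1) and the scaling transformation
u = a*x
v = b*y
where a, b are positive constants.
Invert the transformation: x = u/a, y = v/b
g'_{ij} = (∂x^k/∂x'^i)(∂x^l/∂x'^j) g_{kl}; with g_{kl} = δ_{kl} this is Σ_k (∂x^k/∂x'^i)(∂x^k/∂x'^j).
Jacobian: ∂x/∂u = 1/a, ∂x/∂v = 0, ∂y/∂u = 0, ∂y/∂v = 1/b
g'_{uu} = (1/a)(1/a) + (0)(0) = 1/a^2
g'_{uv} = (1/a)(0) + (0)(1/b) = 0
g'_{vv} = (0)(0) + (1/b)(1/b) = 1/b^2
g'_{ij} = diag(1/a^2, 1/b^2)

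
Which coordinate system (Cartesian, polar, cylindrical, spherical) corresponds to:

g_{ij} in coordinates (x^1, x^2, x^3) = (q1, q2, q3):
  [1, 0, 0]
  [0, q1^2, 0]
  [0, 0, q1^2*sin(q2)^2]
The line element ds^2 = dq1^2 + q1^2 dq2^2 + q1^2 sin(q2)^2 dq3^2 is dr^2 + r^2 dθ^2 + r^2 sin(θ)^2 dφ^2 with q1 = r, q2 = θ, q3 = φ.
spherical coordinates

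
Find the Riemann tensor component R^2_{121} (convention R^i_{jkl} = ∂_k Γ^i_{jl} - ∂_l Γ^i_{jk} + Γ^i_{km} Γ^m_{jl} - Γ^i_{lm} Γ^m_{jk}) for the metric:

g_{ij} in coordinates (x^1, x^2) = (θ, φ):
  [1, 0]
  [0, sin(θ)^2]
Non-zero Christoffel symbols (Γ^k_{ij} = Γ^k_{ji}):
Γ^θ_{φ φ} = -sin(2*θ)/2
Γ^φ_{θ φ} = 1/tan(θ)
R^φ_{θ φ θ} = ∂_φ Γ^φ_{θ θ} - ∂_θ Γ^φ_{θ φ} + Γ^φ_{φ m} Γ^m_{θ θ} - Γ^φ_{θ m} Γ^m_{θ φ}
  = (0) - (-1/sin(θ)^2) + (0) - (1/tan(θ)^2) = 1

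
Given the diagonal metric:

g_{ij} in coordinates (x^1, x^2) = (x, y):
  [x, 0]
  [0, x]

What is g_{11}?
With x^1 = x, x^2 = y, g_{11} = g_{xx} is the row-1, column-1 entry of the matrix.
g_{11} = x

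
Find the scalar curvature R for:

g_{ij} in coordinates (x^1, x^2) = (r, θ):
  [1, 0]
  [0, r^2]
Non-zero Christoffel symbols (Γ^k_{ij} = Γ^k_{ji}):
Γ^r_{θ θ} = -r
Γ^θ_{r θ} = 1/r
Ricci tensor (R_{ij} = R^k_{ikj}): R_{rr} = 0, R_{rθ} = 0, R_{θθ} = 0
Inverse metric: g^{rr} = 1, g^{θθ} = 1/r^2
R = g^{ij} R_{ij} = (1)(0) + (1/r^2)(0) = 0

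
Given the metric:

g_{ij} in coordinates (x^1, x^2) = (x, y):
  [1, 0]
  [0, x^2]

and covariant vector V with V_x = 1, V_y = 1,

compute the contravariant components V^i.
Inverse metric (diagonal): g^{xx} = 1, g^{yy} = 1/x^2
V^i = g^{ij} V_j:
V^x = (1)(1) + (0)(1) = 1
V^y = (0)(1) + (1/x^2)(1) = 1/x^2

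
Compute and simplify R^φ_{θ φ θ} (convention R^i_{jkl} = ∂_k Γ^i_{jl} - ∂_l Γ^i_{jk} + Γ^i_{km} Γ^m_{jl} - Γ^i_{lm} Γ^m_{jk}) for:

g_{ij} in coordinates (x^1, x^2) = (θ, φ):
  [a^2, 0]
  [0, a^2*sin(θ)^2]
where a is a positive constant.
Non-zero Christoffel symbols (Γ^k_{ij} = Γ^k_{ji}):
Γ^θ_{φ φ} = -sin(2*θ)/2
Γ^φ_{θ φ} = 1/tan(θ)
R^φ_{θ φ θ} = ∂_φ Γ^φ_{θ θ} - ∂_θ Γ^φ_{θ φ} + Γ^φ_{φ m} Γ^m_{θ θ} - Γ^φ_{θ m} Γ^m_{θ φ}
  = (0) - (-1/sin(θ)^2) + (0) - (1/tan(θ)^2) = 1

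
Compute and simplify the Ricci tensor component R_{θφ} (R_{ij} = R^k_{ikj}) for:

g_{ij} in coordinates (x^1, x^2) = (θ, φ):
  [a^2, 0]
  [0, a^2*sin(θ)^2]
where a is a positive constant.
Non-zero Christoffel symbols (Γ^k_{ij} = Γ^k_{ji}):
Γ^θ_{φ φ} = -sin(2*θ)/2
Γ^φ_{θ φ} = 1/tan(θ)
R^θ_{θ θ φ} = 0 (a repeated index in an antisymmetric pair)
R^φ_{θ φ φ} = 0 (a repeated index in an antisymmetric pair)
R_{θφ} = R^θ_{θ θ φ} + R^φ_{θ φ φ} = (0) + (0) = 0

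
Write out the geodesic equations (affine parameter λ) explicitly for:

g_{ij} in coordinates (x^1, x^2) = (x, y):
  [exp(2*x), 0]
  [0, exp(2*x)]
Geodesic equation: d^2x^k/dλ^2 + Γ^k_{ij} (dx^i/dλ)(dx^j/dλ) = 0.
Non-zero Christoffel symbols:
Γ^x_{x x} = 1
Γ^x_{y y} = -1
Γ^y_{x y} = 1
Substituting (the symmetric pair Γ^k_{ij}, Γ^k_{ji} combines into a factor 2):
d^2x/dλ^2 + (dx/dλ)^2 - (dy/dλ)^2 = 0
d^2y/dλ^2 + 2 (dx/dλ)(dy/dλ) = 0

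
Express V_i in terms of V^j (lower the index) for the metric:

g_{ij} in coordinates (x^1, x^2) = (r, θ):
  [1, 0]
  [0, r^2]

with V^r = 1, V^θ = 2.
V_i = g_{ij} V^j:
V_r = (1)(1) + (0)(2) = 1
V_θ = (0)(1) + (r^2)(2) = 2*r^2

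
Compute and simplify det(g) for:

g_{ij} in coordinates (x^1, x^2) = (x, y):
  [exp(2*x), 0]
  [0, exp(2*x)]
For a 2×2 metric: det(g) = g_{11}·g_{22} - g_{12}·g_{21}
= (exp(2*x))·(exp(2*x)) - (0)·(0)
= exp(4*x) - 0
det(g) = exp(4*x)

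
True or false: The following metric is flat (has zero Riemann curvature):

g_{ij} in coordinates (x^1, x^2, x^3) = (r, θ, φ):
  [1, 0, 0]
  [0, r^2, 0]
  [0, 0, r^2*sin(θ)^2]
Non-zero Christoffel symbols:
Γ^r_{θ θ} = -r
Γ^r_{φ φ} = -r*sin(θ)^2
Γ^θ_{r θ} = 1/r
Γ^θ_{φ φ} = -sin(2*θ)/2
Γ^φ_{r φ} = 1/r
Γ^φ_{θ φ} = 1/tan(θ)
Ricci tensor: R_{rr} = 0, R_{rθ} = 0, R_{rφ} = 0, R_{θθ} = 0, R_{θφ} = 0, R_{φφ} = 0
All R_{ij} vanish; in 3 dimensions the Riemann tensor is fully determined by the Ricci tensor, so R^i_{jkl} = 0: the metric is flat (curvilinear coordinates on flat space).
True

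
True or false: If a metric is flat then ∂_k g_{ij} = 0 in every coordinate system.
Flatness means R^i_{jkl} = 0; the components can still vary, e.g. the flat plane in polar coordinates has g_{θθ} = r^2.
False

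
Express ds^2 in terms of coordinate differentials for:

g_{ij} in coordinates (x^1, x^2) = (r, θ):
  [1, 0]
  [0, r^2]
ds^2 = g_{ij} dx^i dx^j; only the non-zero components contribute.
ds^2 = dr^2 + r^2 dθ^2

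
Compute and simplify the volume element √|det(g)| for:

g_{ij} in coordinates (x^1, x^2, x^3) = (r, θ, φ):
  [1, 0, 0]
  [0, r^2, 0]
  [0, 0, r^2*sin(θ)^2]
det(g) = r^4*sin(θ)^2
√|det(g)| = r^2*sin(θ) (taking 0 < θ < π so that |sin(θ)| = sin(θ))
Volume element: dV = r^2*sin(θ) dr dθ dφ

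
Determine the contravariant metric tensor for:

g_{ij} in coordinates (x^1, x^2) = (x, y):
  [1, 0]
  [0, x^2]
The metric is diagonal, so g^{ij} is diagonal with entries 1/g_{ii}: diag(1, 1/(x^2)).
g^{ij}:
  [1, 0]
  [0, 1/x^2]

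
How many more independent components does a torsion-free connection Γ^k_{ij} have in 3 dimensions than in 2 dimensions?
Independent components in n dimensions: n × n(n+1)/2 = n^2(n+1)/2.
3D: 3 × 6 = 18
2D: 2 × 3 = 6
Difference = 18 - 6 = 12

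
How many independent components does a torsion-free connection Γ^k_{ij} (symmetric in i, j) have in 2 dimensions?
Γ^k_{ij} has n choices for the upper index and n(n+1)/2 independent symmetric lower index pairs.
Total = 2 × 2×3/2 = 2 × 3 = 6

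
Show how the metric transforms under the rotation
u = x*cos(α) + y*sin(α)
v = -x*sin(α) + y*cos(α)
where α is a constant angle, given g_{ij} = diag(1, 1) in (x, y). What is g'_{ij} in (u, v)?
Invert the transformation: x = u*cos(α) - v*sin(α), y = u*sin(α) + v*cos(α)
g'_{ij} = (∂x^k/∂x'^i)(∂x^l/∂x'^j) g_{kl}; with g_{kl} = δ_{kl} this is Σ_k (∂x^k/∂x'^i)(∂x^k/∂x'^j).
Jacobian: ∂x/∂u = cos(α), ∂x/∂v = -sin(α), ∂y/∂u = sin(α), ∂y/∂v = cos(α)
g'_{uu} = (cos(α))(cos(α)) + (sin(α))(sin(α)) = 1
g'_{uv} = (cos(α))(-sin(α)) + (sin(α))(cos(α)) = 0
g'_{vv} = (-sin(α))(-sin(α)) + (cos(α))(cos(α)) = 1
g'_{ij} = diag(1, 1)
The Euclidean metric is invariant under rotations.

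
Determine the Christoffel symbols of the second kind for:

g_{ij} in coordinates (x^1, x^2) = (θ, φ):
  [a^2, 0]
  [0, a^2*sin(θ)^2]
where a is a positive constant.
Using Γ^k_{ij} = (1/2) g^{km} (∂_i g_{mj} + ∂_j g_{mi} - ∂_m g_{ij}); the metric is diagonal, so only the m = k term contributes.
Non-zero symbols (using the symmetry Γ^k_{ij} = Γ^k_{ji}):
Γ^θ_{φ φ} = (1/2) g^{θθ} (∂_φ g_{θφ} + ∂_φ g_{θφ} - ∂_θ g_{φφ}) = (1/2)(1/a^2)((0) + (0) - (a^2*sin(2*θ))) = -sin(2*θ)/2
Γ^φ_{θ φ} = (1/2) g^{φφ} (∂_θ g_{φφ} + ∂_φ g_{φθ} - ∂_φ g_{θφ}) = (1/2)(1/(a^2*sin(θ)^2))((a^2*sin(2*θ)) + (0) - (0)) = 1/tan(θ)
All other Christoffel symbols are zero.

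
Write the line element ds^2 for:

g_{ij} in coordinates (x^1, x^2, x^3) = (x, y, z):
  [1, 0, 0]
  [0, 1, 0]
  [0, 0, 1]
ds^2 = g_{ij} dx^i dx^j; only the non-zero components contribute.
ds^2 = dx^2 + dy^2 + dz^2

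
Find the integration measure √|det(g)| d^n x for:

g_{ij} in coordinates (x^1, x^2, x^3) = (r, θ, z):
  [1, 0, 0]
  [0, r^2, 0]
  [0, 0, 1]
det(g) = r^2
√|det(g)| = r
Volume element: dV = r dr dθ dz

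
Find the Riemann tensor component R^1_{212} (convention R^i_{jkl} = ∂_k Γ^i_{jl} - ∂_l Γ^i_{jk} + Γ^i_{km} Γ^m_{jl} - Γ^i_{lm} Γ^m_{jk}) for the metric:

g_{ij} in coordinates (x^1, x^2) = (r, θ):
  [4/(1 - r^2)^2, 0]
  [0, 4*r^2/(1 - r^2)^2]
Non-zero Christoffel symbols (Γ^k_{ij} = Γ^k_{ji}):
Γ^r_{r r} = 2*r/(1 - r^2)
Γ^r_{θ θ} = (r^3 + r)/(r^2 - 1)
Γ^θ_{r θ} = (-r^2 - 1)/(r^3 - r)
R^r_{θ r θ} = ∂_r Γ^r_{θ θ} - ∂_θ Γ^r_{θ r} + Γ^r_{r m} Γ^m_{θ θ} - Γ^r_{θ m} Γ^m_{θ r}
  = ((r^4 - 4*r^2 - 1)/(r^2 - 1)^2) - (0) + (-2*r^2*(r^2 + 1)/(r^2 - 1)^2) - (-(r^2 + 1)^2/(r^2 - 1)^2) = -4*r^2/(r^2 - 1)^2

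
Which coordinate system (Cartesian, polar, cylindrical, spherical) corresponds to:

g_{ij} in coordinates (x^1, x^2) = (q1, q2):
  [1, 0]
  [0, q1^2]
The line element ds^2 = dq1^2 + q1^2 dq2^2 is dr^2 + r^2 dθ^2 with q1 = r, q2 = θ.
polar coordinates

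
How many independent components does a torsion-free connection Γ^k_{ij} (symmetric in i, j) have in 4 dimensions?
Γ^k_{ij} has n choices for the upper index and n(n+1)/2 independent symmetric lower index pairs.
Total = 4 × 4×5/2 = 4 × 10 = 40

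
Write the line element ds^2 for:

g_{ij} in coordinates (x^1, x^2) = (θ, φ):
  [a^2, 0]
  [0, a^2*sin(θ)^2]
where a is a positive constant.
ds^2 = g_{ij} dx^i dx^j; only the non-zero components contribute.
ds^2 = a^2 dθ^2 + a^2*sin(θ)^2 dφ^2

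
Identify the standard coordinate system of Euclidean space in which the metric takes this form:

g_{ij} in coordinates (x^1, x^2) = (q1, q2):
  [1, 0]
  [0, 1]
All components are constant and the metric is the identity, i.e. orthonormal rectilinear coordinates.
Cartesian (2D) coordinates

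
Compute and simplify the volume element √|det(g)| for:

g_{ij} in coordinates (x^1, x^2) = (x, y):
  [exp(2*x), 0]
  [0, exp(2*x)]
det(g) = exp(4*x)
√|det(g)| = exp(2*x)
Volume element: dV = exp(2*x) dx dy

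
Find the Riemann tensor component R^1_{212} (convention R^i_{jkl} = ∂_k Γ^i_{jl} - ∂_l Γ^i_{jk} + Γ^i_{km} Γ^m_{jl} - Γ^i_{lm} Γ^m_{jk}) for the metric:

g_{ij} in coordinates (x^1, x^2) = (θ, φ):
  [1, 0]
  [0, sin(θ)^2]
Non-zero Christoffel symbols (Γ^k_{ij} = Γ^k_{ji}):
Γ^θ_{φ φ} = -sin(2*θ)/2
Γ^φ_{θ φ} = 1/tan(θ)
R^θ_{φ θ φ} = ∂_θ Γ^θ_{φ φ} - ∂_φ Γ^θ_{φ θ} + Γ^θ_{θ m} Γ^m_{φ φ} - Γ^θ_{φ m} Γ^m_{φ θ}
  = (-cos(2*θ)) - (0) + (0) - (-cos(θ)^2) = sin(θ)^2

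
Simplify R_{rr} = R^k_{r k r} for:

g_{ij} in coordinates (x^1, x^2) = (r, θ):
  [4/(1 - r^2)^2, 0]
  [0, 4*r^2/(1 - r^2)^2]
Non-zero Christoffel symbols (Γ^k_{ij} = Γ^k_{ji}):
Γ^r_{r r} = 2*r/(1 - r^2)
Γ^r_{θ θ} = (r^3 + r)/(r^2 - 1)
Γ^θ_{r θ} = (-r^2 - 1)/(r^3 - r)
R^r_{r r r} = 0 (a repeated index in an antisymmetric pair)
R^θ_{r θ r} = ∂_θ Γ^θ_{r r} - ∂_r Γ^θ_{r θ} + Γ^θ_{θ m} Γ^m_{r r} - Γ^θ_{r m} Γ^m_{r θ}
  = (0) - ((r^4 + 4*r^2 - 1)/(r^3 - r)^2) + (2*(r^2 + 1)/(r^2 - 1)^2) - ((r^2 + 1)^2/(r^3 - r)^2) = -4/(r^2 - 1)^2
R_{rr} = R^r_{r r r} + R^θ_{r θ r} = (0) + (-4/(r^2 - 1)^2) = -4/(r^2 - 1)^2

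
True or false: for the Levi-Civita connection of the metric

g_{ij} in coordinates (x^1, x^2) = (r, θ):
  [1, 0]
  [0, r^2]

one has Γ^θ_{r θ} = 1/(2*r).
Γ^θ_{r θ} = (1/2) g^{θθ} (∂_r g_{θθ} + ∂_θ g_{θr} - ∂_θ g_{rθ}) = (1/2)(1/r^2)((2*r) + (0) - (0)) = 1/r
This differs from the proposed value 1/(2*r).
False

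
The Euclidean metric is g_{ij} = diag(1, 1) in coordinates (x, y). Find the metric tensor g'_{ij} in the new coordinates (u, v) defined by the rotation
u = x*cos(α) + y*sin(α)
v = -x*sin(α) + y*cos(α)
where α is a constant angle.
Invert the transformation: x = u*cos(α) - v*sin(α), y = u*sin(α) + v*cos(α)
g'_{ij} = (∂x^k/∂x'^i)(∂x^l/∂x'^j) g_{kl}; with g_{kl} = δ_{kl} this is Σ_k (∂x^k/∂x'^i)(∂x^k/∂x'^j).
Jacobian: ∂x/∂u = cos(α), ∂x/∂v = -sin(α), ∂y/∂u = sin(α), ∂y/∂v = cos(α)
g'_{uu} = (cos(α))(cos(α)) + (sin(α))(sin(α)) = 1
g'_{uv} = (cos(α))(-sin(α)) + (sin(α))(cos(α)) = 0
g'_{vv} = (-sin(α))(-sin(α)) + (cos(α))(cos(α)) = 1
g'_{ij} = diag(1, 1)
The Euclidean metric is invariant under rotations.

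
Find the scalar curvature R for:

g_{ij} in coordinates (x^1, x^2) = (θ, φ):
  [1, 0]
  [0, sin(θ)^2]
Non-zero Christoffel symbols (Γ^k_{ij} = Γ^k_{ji}):
Γ^θ_{φ φ} = -sin(2*θ)/2
Γ^φ_{θ φ} = 1/tan(θ)
Ricci tensor (R_{ij} = R^k_{ikj}): R_{θθ} = 1, R_{θφ} = 0, R_{φφ} = sin(θ)^2
Inverse metric: g^{θθ} = 1, g^{φφ} = 1/sin(θ)^2
R = g^{ij} R_{ij} = (1)(1) + (1/sin(θ)^2)(sin(θ)^2) = 2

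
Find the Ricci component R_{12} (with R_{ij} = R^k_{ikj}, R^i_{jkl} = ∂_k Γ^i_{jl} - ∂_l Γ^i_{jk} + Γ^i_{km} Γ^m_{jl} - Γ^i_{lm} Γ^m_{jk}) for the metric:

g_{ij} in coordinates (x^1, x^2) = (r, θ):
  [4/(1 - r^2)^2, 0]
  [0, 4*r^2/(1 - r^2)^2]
Non-zero Christoffel symbols (Γ^k_{ij} = Γ^k_{ji}):
Γ^r_{r r} = 2*r/(1 - r^2)
Γ^r_{θ θ} = (r^3 + r)/(r^2 - 1)
Γ^θ_{r θ} = (-r^2 - 1)/(r^3 - r)
R^r_{r r θ} = 0 (a repeated index in an antisymmetric pair)
R^θ_{r θ θ} = 0 (a repeated index in an antisymmetric pair)
R_{rθ} = R^r_{r r θ} + R^θ_{r θ θ} = (0) + (0) = 0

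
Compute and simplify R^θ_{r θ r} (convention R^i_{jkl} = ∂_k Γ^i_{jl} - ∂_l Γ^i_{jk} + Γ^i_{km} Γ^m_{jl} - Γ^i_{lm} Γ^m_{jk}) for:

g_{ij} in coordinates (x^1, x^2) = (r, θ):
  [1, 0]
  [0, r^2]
Non-zero Christoffel symbols (Γ^k_{ij} = Γ^k_{ji}):
Γ^r_{θ θ} = -r
Γ^θ_{r θ} = 1/r
R^θ_{r θ r} = ∂_θ Γ^θ_{r r} - ∂_r Γ^θ_{r θ} + Γ^θ_{θ m} Γ^m_{r r} - Γ^θ_{r m} Γ^m_{r θ}
  = (0) - (-1/r^2) + (0) - (1/r^2) = 0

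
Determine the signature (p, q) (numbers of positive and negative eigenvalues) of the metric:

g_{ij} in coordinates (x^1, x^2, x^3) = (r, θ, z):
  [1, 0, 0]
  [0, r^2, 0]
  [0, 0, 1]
The metric is diagonal, so its eigenvalues are the diagonal entries: 1, r^2, 1 (at a generic point, where coordinate-dependent entries are positive).
3 positive, 0 negative.
(3, 0) - Riemannian (positive definite)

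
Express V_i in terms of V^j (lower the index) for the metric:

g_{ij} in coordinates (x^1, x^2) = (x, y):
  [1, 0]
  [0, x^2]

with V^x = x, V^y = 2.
V_i = g_{ij} V^j:
V_x = (1)(x) + (0)(2) = x
V_y = (0)(x) + (x^2)(2) = 2*x^2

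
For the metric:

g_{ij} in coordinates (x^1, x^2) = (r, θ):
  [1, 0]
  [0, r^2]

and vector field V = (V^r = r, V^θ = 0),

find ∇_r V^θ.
Non-zero Christoffel symbols:
Γ^r_{θ θ} = -r
Γ^θ_{r θ} = 1/r
∇_r V^θ = ∂_r V^θ + Γ^θ_{r j} V^j
  = (0) + (0)(r) + (1/r)(0)
  = 0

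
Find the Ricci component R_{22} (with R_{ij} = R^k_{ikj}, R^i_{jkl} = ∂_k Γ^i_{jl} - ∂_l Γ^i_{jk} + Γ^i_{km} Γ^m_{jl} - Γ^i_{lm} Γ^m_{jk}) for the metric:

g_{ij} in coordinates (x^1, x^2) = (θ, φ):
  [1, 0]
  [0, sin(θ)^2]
Non-zero Christoffel symbols (Γ^k_{ij} = Γ^k_{ji}):
Γ^θ_{φ φ} = -sin(2*θ)/2
Γ^φ_{θ φ} = 1/tan(θ)
R^θ_{φ θ φ} = ∂_θ Γ^θ_{φ φ} - ∂_φ Γ^θ_{φ θ} + Γ^θ_{θ m} Γ^m_{φ φ} - Γ^θ_{φ m} Γ^m_{φ θ}
  = (-cos(2*θ)) - (0) + (0) - (-cos(θ)^2) = sin(θ)^2
R^φ_{φ φ φ} = 0 (a repeated index in an antisymmetric pair)
R_{φφ} = R^θ_{φ θ φ} + R^φ_{φ φ φ} = (sin(θ)^2) + (0) = sin(θ)^2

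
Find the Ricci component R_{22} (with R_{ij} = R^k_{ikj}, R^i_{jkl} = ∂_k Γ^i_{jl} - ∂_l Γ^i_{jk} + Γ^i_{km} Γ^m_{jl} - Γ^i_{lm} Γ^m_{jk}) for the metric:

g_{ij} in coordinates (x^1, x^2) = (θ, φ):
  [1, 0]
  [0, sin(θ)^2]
Non-zero Christoffel symbols (Γ^k_{ij} = Γ^k_{ji}):
Γ^θ_{φ φ} = -sin(2*θ)/2
Γ^φ_{θ φ} = 1/tan(θ)
R^θ_{φ θ φ} = ∂_θ Γ^θ_{φ φ} - ∂_φ Γ^θ_{φ θ} + Γ^θ_{θ m} Γ^m_{φ φ} - Γ^θ_{φ m} Γ^m_{φ θ}
  = (-cos(2*θ)) - (0) + (0) - (-cos(θ)^2) = sin(θ)^2
R^φ_{φ φ φ} = 0 (a repeated index in an antisymmetric pair)
R_{φφ} = R^θ_{φ θ φ} + R^φ_{φ φ φ} = (sin(θ)^2) + (0) = sin(θ)^2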